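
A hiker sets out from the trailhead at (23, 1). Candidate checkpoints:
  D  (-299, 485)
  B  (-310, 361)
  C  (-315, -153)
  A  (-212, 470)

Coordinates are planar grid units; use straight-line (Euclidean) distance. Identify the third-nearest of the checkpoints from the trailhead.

A

Distance to each, sorted:
C: 371.4
B: 490.4
A: 524.6
D: 581.3
The third-nearest is A at 524.6.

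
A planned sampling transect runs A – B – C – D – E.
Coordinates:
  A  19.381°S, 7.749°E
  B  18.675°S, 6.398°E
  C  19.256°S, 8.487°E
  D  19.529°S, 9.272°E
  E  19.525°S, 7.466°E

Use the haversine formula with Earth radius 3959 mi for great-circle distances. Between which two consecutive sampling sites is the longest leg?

Leg distances:
A→B: 100.8 mi
B→C: 142.3 mi
C→D: 54.5 mi
D→E: 117.6 mi
The longest leg is B–C at 142.3 mi.

B–C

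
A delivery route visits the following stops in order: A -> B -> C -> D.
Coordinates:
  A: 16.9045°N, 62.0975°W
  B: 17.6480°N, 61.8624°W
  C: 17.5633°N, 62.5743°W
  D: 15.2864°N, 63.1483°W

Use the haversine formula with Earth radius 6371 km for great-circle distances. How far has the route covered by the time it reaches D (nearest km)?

423 km

Leg distances:
A→B: 86.4 km  (cumulative 86.4 km)
B→C: 76.0 km  (cumulative 162.4 km)
C→D: 260.5 km  (cumulative 422.9 km)
Cumulative distance at D ≈ 423 km.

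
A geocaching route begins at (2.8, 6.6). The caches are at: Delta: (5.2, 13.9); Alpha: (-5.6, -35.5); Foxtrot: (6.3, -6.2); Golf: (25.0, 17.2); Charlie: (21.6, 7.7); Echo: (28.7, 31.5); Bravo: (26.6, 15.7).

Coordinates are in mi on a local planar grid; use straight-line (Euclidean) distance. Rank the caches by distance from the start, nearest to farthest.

Delta, Foxtrot, Charlie, Golf, Bravo, Echo, Alpha

Computing each straight-line distance from (2.8, 6.6):
Delta (5.2, 13.9): 7.7 mi
Foxtrot (6.3, -6.2): 13.3 mi
Charlie (21.6, 7.7): 18.8 mi
Golf (25.0, 17.2): 24.6 mi
Bravo (26.6, 15.7): 25.5 mi
Echo (28.7, 31.5): 35.9 mi
Alpha (-5.6, -35.5): 42.9 mi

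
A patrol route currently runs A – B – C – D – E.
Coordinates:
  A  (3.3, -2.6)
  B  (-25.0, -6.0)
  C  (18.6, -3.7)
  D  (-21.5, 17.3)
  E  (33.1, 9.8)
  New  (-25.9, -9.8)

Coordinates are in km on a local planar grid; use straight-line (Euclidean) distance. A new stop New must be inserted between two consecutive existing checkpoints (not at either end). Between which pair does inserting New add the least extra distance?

between B and C

Added distance for inserting New between each consecutive pair:
A–B: 5.5 km
B–C: 5.2 km
C–D: 27.1 km
D–E: 34.5 km
Smallest added distance is 5.2 km, inserting between B and C.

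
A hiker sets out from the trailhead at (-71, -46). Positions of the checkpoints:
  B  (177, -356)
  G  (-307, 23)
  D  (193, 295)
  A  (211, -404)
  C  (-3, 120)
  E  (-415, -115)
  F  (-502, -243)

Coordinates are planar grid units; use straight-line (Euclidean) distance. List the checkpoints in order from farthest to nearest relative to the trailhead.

F, A, D, B, E, G, C

Computing each straight-line distance from (-71, -46):
F (-502, -243): 473.9
A (211, -404): 455.7
D (193, 295): 431.3
B (177, -356): 397.0
E (-415, -115): 350.9
G (-307, 23): 245.9
C (-3, 120): 179.4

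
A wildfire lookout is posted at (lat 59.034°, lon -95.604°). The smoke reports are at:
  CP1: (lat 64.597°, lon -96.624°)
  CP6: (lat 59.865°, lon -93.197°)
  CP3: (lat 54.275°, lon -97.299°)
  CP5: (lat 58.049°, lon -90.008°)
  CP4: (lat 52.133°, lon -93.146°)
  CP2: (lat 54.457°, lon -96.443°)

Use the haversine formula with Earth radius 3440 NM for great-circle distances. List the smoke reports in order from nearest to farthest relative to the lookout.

CP6, CP5, CP2, CP3, CP1, CP4

Distance from the lookout at (lat 59.034°, lon -95.604°) to each:
CP6 (lat 59.865°, lon -93.197°): 88.8 NM
CP5 (lat 58.049°, lon -90.008°): 185.0 NM
CP2 (lat 54.457°, lon -96.443°): 276.2 NM
CP3 (lat 54.275°, lon -97.299°): 291.1 NM
CP1 (lat 64.597°, lon -96.624°): 335.2 NM
CP4 (lat 52.133°, lon -93.146°): 422.6 NM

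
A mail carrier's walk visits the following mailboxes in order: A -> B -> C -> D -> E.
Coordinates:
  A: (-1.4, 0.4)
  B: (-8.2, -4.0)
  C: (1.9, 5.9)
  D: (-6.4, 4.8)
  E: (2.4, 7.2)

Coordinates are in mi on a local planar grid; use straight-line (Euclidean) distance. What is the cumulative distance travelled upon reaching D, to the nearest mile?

31 mi

Leg distances:
A→B: 8.1 mi  (cumulative 8.1 mi)
B→C: 14.1 mi  (cumulative 22.2 mi)
C→D: 8.4 mi  (cumulative 30.6 mi)
Cumulative distance at D ≈ 31 mi.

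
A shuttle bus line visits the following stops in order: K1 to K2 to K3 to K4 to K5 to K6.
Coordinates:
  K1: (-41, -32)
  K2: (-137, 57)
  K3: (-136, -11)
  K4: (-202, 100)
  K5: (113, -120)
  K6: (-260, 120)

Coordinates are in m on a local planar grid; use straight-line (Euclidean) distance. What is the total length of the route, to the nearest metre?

1156 m

Leg distances:
K1→K2: 130.9 m  (cumulative 130.9 m)
K2→K3: 68.0 m  (cumulative 198.9 m)
K3→K4: 129.1 m  (cumulative 328.1 m)
K4→K5: 384.2 m  (cumulative 712.3 m)
K5→K6: 443.5 m  (cumulative 1155.8 m)
Total route length ≈ 1156 m.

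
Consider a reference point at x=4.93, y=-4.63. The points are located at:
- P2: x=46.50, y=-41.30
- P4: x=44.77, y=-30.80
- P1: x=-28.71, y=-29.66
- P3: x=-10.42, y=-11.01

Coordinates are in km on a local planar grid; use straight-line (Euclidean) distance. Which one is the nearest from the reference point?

P3

Distances from the reference point (x=4.93, y=-4.63):
P3: 16.6 km
P1: 41.9 km
P4: 47.7 km
P2: 55.4 km
The nearest is P3 at 16.6 km.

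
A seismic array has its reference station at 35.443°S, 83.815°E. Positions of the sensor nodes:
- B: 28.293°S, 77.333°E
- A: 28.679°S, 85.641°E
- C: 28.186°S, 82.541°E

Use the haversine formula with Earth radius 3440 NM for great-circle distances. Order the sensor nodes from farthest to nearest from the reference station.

Distance from the reference station at 35.443°S, 83.815°E to each:
B 28.293°S, 77.333°E: 541.5 NM
C 28.186°S, 82.541°E: 440.5 NM
A 28.679°S, 85.641°E: 416.6 NM

B, C, A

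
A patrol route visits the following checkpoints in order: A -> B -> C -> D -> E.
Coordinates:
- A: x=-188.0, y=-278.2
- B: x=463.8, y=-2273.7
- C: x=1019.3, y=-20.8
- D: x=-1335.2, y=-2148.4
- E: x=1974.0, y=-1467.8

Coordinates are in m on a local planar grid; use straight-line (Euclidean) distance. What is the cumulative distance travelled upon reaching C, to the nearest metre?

4420 m

Leg distances:
A→B: 2099.3 m  (cumulative 2099.3 m)
B→C: 2320.4 m  (cumulative 4419.6 m)
Cumulative distance at C ≈ 4420 m.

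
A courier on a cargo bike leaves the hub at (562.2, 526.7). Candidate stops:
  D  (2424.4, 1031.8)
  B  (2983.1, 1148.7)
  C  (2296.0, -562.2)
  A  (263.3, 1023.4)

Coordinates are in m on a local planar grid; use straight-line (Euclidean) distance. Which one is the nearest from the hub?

A

Distance to each, sorted:
A: 579.7 m
D: 1929.5 m
C: 2047.4 m
B: 2499.5 m
The nearest is A at 579.7 m.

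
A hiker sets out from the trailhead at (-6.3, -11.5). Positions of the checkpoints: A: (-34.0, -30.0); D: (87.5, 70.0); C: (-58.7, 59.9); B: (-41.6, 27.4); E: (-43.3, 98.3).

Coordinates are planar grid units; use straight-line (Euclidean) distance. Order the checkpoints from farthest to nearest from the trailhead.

D, E, C, B, A

Distances from the trailhead:
D (87.5, 70.0): 124.3
E (-43.3, 98.3): 115.9
C (-58.7, 59.9): 88.6
B (-41.6, 27.4): 52.5
A (-34.0, -30.0): 33.3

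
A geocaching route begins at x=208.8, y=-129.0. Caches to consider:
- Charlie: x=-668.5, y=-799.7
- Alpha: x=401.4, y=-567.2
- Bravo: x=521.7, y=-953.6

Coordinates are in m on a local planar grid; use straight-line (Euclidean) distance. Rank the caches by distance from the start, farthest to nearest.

Charlie, Bravo, Alpha

Distance from the start at x=208.8, y=-129.0 to each:
Charlie x=-668.5, y=-799.7: 1104.3 m
Bravo x=521.7, y=-953.6: 882.0 m
Alpha x=401.4, y=-567.2: 478.7 m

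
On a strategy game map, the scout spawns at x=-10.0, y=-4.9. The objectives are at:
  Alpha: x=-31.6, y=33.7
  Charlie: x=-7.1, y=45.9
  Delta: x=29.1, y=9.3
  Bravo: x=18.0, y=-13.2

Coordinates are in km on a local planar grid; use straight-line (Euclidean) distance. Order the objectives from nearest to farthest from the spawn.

Computing each straight-line distance from x=-10.0, y=-4.9:
Bravo x=18.0, y=-13.2: 29.2 km
Delta x=29.1, y=9.3: 41.6 km
Alpha x=-31.6, y=33.7: 44.2 km
Charlie x=-7.1, y=45.9: 50.9 km

Bravo, Delta, Alpha, Charlie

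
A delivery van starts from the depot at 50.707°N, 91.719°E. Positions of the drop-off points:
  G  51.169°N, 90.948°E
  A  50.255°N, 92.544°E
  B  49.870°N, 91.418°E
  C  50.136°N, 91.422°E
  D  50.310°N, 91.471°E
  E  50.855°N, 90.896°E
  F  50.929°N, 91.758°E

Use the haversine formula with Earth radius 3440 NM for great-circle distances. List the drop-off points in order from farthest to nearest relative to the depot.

B, A, G, C, E, D, F

Computing each great-circle distance from 50.707°N, 91.719°E:
B 49.870°N, 91.418°E: 51.6 NM
A 50.255°N, 92.544°E: 41.6 NM
G 51.169°N, 90.948°E: 40.3 NM
C 50.136°N, 91.422°E: 36.1 NM
E 50.855°N, 90.896°E: 32.5 NM
D 50.310°N, 91.471°E: 25.6 NM
F 50.929°N, 91.758°E: 13.4 NM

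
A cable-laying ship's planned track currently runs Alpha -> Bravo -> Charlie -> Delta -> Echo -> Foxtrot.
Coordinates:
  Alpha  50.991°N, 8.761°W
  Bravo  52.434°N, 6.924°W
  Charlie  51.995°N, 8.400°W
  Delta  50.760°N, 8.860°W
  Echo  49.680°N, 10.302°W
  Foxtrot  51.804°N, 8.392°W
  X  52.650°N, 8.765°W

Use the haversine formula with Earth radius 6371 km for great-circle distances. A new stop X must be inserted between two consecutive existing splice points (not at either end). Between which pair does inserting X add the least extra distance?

between Bravo and Charlie

Added distance for inserting X between each consecutive pair:
Alpha–Bravo: 106.9 km
Bravo–Charlie: 92.0 km
Charlie–Delta: 146.2 km
Delta–Echo: 399.5 km
Echo–Foxtrot: 172.9 km
Smallest added distance is 92.0 km, inserting between Bravo and Charlie.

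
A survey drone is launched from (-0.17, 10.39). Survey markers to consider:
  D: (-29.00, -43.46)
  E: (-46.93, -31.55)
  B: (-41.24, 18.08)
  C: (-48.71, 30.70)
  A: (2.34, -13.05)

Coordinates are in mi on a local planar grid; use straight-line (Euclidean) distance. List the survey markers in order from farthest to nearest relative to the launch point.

E, D, C, B, A

Computing each straight-line distance from (-0.17, 10.39):
E (-46.93, -31.55): 62.8 mi
D (-29.00, -43.46): 61.1 mi
C (-48.71, 30.70): 52.6 mi
B (-41.24, 18.08): 41.8 mi
A (2.34, -13.05): 23.6 mi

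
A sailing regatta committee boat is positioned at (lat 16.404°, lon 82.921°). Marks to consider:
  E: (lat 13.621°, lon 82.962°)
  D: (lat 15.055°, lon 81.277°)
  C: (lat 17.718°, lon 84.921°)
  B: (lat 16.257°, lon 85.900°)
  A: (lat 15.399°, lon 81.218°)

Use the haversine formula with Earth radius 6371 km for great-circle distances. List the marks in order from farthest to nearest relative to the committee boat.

Distance from the committee boat at (lat 16.404°, lon 82.921°) to each:
B (lat 16.257°, lon 85.900°): 318.3 km
E (lat 13.621°, lon 82.962°): 309.5 km
C (lat 17.718°, lon 84.921°): 258.0 km
D (lat 15.055°, lon 81.277°): 231.2 km
A (lat 15.399°, lon 81.218°): 213.7 km

B, E, C, D, A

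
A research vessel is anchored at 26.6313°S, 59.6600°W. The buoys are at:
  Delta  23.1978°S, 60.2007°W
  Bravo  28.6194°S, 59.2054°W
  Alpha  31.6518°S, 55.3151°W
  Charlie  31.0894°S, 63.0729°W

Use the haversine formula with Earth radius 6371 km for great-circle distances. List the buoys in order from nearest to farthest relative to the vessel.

Computing each great-circle distance from 26.6313°S, 59.6600°W:
Bravo 28.6194°S, 59.2054°W: 225.6 km
Delta 23.1978°S, 60.2007°W: 385.7 km
Charlie 31.0894°S, 63.0729°W: 596.7 km
Alpha 31.6518°S, 55.3151°W: 699.6 km

Bravo, Delta, Charlie, Alpha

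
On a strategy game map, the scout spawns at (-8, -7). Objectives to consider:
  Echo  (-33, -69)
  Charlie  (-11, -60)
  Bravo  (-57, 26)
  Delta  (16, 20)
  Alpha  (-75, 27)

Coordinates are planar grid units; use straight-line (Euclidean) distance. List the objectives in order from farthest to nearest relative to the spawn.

Computing each straight-line distance from (-8, -7):
Alpha (-75, 27): 75.1
Echo (-33, -69): 66.9
Bravo (-57, 26): 59.1
Charlie (-11, -60): 53.1
Delta (16, 20): 36.1

Alpha, Echo, Bravo, Charlie, Delta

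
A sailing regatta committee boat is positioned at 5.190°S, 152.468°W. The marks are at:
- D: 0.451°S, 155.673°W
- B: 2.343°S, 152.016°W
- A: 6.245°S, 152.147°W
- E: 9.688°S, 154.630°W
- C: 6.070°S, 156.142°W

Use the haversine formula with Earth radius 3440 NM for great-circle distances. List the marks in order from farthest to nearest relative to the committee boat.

D, E, C, B, A

Distances from the committee boat:
D 0.451°S, 155.673°W: 343.3 NM
E 9.688°S, 154.630°W: 299.1 NM
C 6.070°S, 156.142°W: 225.8 NM
B 2.343°S, 152.016°W: 173.1 NM
A 6.245°S, 152.147°W: 66.2 NM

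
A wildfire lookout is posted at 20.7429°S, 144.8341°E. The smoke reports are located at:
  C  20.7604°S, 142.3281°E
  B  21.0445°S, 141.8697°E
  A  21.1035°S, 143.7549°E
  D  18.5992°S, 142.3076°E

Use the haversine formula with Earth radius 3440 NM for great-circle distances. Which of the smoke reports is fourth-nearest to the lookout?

D

Distance to each, sorted:
A: 64.3 NM
C: 140.7 NM
B: 167.3 NM
D: 192.3 NM
The fourth-nearest is D at 192.3 NM.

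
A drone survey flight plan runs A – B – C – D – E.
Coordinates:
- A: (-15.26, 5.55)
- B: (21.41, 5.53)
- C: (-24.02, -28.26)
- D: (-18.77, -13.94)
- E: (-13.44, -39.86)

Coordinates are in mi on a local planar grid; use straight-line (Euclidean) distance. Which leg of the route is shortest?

C–D

Leg distances:
A→B: 36.7 mi
B→C: 56.6 mi
C→D: 15.3 mi
D→E: 26.5 mi
The shortest leg is C–D at 15.3 mi.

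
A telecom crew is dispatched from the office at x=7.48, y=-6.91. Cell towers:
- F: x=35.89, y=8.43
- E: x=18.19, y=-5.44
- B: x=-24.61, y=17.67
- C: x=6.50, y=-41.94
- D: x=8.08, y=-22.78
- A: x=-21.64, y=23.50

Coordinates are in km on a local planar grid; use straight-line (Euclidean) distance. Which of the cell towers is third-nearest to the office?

Distances from the office (x=7.48, y=-6.91):
E: 10.8 km
D: 15.9 km
F: 32.3 km
C: 35.0 km
B: 40.4 km
A: 42.1 km
The third-nearest is F at 32.3 km.

F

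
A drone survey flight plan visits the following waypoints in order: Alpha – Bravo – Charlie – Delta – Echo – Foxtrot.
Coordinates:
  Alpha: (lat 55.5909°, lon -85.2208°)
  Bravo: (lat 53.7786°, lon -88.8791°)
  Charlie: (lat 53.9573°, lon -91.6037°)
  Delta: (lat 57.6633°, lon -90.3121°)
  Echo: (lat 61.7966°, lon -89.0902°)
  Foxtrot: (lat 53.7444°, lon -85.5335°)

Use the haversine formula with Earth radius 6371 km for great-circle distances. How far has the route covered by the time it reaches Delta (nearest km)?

Leg distances:
Alpha→Bravo: 309.6 km  (cumulative 309.6 km)
Bravo→Charlie: 179.7 km  (cumulative 489.3 km)
Charlie→Delta: 419.9 km  (cumulative 909.2 km)
Cumulative distance at Delta ≈ 909 km.

909 km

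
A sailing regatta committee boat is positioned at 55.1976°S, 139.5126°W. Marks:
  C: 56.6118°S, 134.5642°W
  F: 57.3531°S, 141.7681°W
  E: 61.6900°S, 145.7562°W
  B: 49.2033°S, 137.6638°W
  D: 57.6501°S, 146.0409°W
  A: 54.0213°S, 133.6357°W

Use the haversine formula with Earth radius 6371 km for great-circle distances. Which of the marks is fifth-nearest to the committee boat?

Distance to each, sorted:
F: 277.2 km
C: 346.1 km
A: 400.3 km
D: 485.0 km
B: 678.3 km
E: 807.4 km
The fifth-nearest is B at 678.3 km.

B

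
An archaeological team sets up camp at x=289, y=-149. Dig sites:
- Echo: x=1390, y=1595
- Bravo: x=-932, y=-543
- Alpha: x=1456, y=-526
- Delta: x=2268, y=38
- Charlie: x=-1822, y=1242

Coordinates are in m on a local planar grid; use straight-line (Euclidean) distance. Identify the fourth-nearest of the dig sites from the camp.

Distance to each, sorted:
Alpha: 1226.4 m
Bravo: 1283.0 m
Delta: 1987.8 m
Echo: 2062.5 m
Charlie: 2528.1 m
The fourth-nearest is Echo at 2062.5 m.

Echo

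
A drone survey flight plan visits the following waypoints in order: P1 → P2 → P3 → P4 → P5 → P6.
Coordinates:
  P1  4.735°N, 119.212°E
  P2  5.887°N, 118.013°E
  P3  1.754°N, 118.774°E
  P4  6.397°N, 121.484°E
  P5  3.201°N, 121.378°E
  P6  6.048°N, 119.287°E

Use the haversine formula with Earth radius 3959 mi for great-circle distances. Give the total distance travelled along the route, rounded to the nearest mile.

Leg distances:
P1→P2: 114.6 mi  (cumulative 114.6 mi)
P2→P3: 290.4 mi  (cumulative 405.0 mi)
P3→P4: 371.2 mi  (cumulative 776.2 mi)
P4→P5: 221.0 mi  (cumulative 997.2 mi)
P5→P6: 243.8 mi  (cumulative 1240.9 mi)
Total route length ≈ 1241 mi.

1241 mi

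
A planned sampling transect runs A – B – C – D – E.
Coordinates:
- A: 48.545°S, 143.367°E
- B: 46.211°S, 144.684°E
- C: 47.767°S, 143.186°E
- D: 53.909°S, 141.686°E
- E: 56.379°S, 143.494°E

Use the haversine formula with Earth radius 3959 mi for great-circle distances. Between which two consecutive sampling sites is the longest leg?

C–D

Leg distances:
A→B: 172.6 mi
B→C: 128.6 mi
C→D: 429.4 mi
D→E: 185.0 mi
The longest leg is C–D at 429.4 mi.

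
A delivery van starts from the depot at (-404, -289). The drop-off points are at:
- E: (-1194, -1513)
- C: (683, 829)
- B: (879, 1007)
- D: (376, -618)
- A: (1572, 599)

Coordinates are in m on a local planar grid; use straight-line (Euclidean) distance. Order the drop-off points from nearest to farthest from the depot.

D, E, C, B, A

Computing each straight-line distance from (-404, -289):
D (376, -618): 846.5 m
E (-1194, -1513): 1456.8 m
C (683, 829): 1559.3 m
B (879, 1007): 1823.7 m
A (1572, 599): 2166.4 m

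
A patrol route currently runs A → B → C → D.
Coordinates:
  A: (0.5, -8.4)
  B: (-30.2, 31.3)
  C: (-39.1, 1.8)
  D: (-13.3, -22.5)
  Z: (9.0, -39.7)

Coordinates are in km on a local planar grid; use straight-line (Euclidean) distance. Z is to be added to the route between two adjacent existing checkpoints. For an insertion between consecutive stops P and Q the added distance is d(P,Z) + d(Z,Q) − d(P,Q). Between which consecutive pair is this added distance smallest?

Added distance for inserting Z between each consecutive pair:
A–B: 63.4 km
B–C: 113.8 km
C–D: 56.2 km
Smallest added distance is 56.2 km, inserting between C and D.

between C and D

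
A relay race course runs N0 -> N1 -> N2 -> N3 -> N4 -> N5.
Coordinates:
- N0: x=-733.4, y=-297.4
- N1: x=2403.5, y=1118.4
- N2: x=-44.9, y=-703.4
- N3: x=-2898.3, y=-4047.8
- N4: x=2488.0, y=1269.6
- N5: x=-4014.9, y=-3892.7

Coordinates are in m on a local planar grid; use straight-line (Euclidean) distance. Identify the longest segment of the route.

N4–N5

Leg distances:
N0→N1: 3441.6 m
N1→N2: 3051.8 m
N2→N3: 4396.2 m
N3→N4: 7568.8 m
N4→N5: 8302.8 m
The longest leg is N4–N5 at 8302.8 m.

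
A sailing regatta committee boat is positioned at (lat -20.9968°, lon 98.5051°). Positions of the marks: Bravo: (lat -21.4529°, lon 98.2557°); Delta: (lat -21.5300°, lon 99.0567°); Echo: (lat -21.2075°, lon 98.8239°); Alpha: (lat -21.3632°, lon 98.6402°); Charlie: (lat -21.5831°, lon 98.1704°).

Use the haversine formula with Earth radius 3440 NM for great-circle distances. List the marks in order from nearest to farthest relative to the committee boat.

Computing each great-circle distance from (lat -20.9968°, lon 98.5051°):
Echo (lat -21.2075°, lon 98.8239°): 21.9 NM
Alpha (lat -21.3632°, lon 98.6402°): 23.3 NM
Bravo (lat -21.4529°, lon 98.2557°): 30.7 NM
Charlie (lat -21.5831°, lon 98.1704°): 39.9 NM
Delta (lat -21.5300°, lon 99.0567°): 44.5 NM

Echo, Alpha, Bravo, Charlie, Delta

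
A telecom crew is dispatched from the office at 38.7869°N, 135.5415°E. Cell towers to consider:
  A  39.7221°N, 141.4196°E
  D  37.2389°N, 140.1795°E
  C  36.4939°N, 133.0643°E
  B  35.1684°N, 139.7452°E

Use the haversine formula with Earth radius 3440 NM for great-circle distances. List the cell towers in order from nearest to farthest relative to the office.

C, D, A, B

Computing each great-circle distance from 38.7869°N, 135.5415°E:
C 36.4939°N, 133.0643°E: 181.2 NM
D 37.2389°N, 140.1795°E: 238.2 NM
A 39.7221°N, 141.4196°E: 278.9 NM
B 35.1684°N, 139.7452°E: 296.3 NM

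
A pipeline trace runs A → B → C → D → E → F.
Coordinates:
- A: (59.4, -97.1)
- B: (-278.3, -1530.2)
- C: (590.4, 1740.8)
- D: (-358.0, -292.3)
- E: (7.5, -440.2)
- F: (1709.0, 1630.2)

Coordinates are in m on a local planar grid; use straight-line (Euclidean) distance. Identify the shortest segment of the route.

D–E

Leg distances:
A→B: 1472.4 m
B→C: 3384.4 m
C→D: 2243.4 m
D→E: 394.3 m
E→F: 2679.9 m
The shortest leg is D–E at 394.3 m.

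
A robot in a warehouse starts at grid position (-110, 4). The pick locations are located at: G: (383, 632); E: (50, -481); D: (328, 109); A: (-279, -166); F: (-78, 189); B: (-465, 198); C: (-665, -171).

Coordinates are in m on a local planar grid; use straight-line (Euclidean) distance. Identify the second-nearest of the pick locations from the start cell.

Distances from the start cell ((-110, 4)):
F: 187.7 m
A: 239.7 m
B: 404.6 m
D: 450.4 m
E: 510.7 m
C: 581.9 m
G: 798.4 m
The second-nearest is A at 239.7 m.

A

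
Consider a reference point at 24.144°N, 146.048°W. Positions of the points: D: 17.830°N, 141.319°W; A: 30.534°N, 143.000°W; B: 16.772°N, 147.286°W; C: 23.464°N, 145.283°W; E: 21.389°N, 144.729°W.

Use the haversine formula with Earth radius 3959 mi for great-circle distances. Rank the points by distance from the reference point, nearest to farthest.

Distances from the reference point:
C 23.464°N, 145.283°W: 67.4 mi
E 21.389°N, 144.729°W: 208.1 mi
A 30.534°N, 143.000°W: 479.5 mi
B 16.772°N, 147.286°W: 515.6 mi
D 17.830°N, 141.319°W: 532.2 mi

C, E, A, B, D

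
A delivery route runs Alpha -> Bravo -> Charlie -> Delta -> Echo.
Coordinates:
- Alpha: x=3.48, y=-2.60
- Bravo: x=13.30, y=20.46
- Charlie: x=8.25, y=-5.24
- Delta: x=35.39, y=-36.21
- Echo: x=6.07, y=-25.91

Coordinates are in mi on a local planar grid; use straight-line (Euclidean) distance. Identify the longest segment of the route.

Leg distances:
Alpha→Bravo: 25.1 mi
Bravo→Charlie: 26.2 mi
Charlie→Delta: 41.2 mi
Delta→Echo: 31.1 mi
The longest leg is Charlie–Delta at 41.2 mi.

Charlie–Delta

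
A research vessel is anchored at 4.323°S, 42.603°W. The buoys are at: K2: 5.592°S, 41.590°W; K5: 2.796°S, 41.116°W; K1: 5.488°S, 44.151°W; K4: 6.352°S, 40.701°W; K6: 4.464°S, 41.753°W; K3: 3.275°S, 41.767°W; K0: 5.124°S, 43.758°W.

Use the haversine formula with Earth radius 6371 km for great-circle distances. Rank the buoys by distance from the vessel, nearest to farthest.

K6, K3, K0, K2, K1, K5, K4

Computing each great-circle distance from 4.323°S, 42.603°W:
K6 4.464°S, 41.753°W: 95.5 km
K3 3.275°S, 41.767°W: 148.9 km
K0 5.124°S, 43.758°W: 155.9 km
K2 5.592°S, 41.590°W: 180.3 km
K1 5.488°S, 44.151°W: 214.9 km
K5 2.796°S, 41.116°W: 236.8 km
K4 6.352°S, 40.701°W: 308.6 km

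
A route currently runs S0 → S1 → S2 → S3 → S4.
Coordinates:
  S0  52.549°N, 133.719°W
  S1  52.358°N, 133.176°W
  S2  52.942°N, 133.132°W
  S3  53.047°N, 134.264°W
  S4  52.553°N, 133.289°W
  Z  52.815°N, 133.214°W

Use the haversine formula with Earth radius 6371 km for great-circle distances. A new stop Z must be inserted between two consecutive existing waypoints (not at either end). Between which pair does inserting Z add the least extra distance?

between S1 and S2

Added distance for inserting Z between each consecutive pair:
S0–S1: 53.5 km
S1–S2: 1.0 km
S2–S3: 13.5 km
S3–S4: 19.0 km
Smallest added distance is 1.0 km, inserting between S1 and S2.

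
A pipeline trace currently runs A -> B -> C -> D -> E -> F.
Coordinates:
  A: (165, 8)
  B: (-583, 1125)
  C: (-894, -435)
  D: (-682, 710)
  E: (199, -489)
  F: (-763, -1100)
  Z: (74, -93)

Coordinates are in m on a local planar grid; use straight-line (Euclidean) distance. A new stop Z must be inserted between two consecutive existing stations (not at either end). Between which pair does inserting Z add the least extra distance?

between D and E

Added distance for inserting Z between each consecutive pair:
A–B: 175.5 m
B–C: 819.8 m
C–D: 965.1 m
D–E: 30.3 m
E–F: 585.1 m
Smallest added distance is 30.3 m, inserting between D and E.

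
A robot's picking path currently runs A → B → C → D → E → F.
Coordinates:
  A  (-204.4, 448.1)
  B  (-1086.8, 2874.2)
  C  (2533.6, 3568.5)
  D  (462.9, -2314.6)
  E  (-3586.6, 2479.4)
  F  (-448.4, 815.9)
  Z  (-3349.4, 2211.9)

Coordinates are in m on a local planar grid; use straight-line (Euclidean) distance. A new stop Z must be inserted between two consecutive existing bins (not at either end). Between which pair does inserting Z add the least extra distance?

between D and E

Added distance for inserting Z between each consecutive pair:
A–B: 3381.8 m
B–C: 4708.6 m
C–D: 5718.5 m
D–E: 0.1 m
E–F: 25.1 m
Smallest added distance is 0.1 m, inserting between D and E.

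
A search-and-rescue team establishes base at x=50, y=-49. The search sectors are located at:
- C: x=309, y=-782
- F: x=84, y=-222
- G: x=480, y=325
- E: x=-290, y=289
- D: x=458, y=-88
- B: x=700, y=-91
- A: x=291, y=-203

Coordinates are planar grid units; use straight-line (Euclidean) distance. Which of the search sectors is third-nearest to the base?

D

Distance to each, sorted:
F: 176.3
A: 286.0
D: 409.9
E: 479.4
G: 569.9
B: 651.4
C: 777.4
The third-nearest is D at 409.9.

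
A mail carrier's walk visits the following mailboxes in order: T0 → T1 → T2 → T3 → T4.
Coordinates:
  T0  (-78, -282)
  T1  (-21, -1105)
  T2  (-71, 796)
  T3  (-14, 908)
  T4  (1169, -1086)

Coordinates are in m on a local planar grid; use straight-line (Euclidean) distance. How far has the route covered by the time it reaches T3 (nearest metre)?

2852 m

Leg distances:
T0→T1: 825.0 m  (cumulative 825.0 m)
T1→T2: 1901.7 m  (cumulative 2726.6 m)
T2→T3: 125.7 m  (cumulative 2852.3 m)
Cumulative distance at T3 ≈ 2852 m.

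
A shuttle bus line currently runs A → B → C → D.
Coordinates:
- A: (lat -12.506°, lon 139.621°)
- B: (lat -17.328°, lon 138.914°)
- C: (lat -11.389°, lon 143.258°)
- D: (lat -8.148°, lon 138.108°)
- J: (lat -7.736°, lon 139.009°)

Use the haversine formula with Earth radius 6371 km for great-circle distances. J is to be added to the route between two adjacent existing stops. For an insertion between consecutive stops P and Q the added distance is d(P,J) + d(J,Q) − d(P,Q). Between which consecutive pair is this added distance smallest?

between C and D

Added distance for inserting J between each consecutive pair:
A–B: 1059.7 km
B–C: 875.5 km
C–D: 57.8 km
Smallest added distance is 57.8 km, inserting between C and D.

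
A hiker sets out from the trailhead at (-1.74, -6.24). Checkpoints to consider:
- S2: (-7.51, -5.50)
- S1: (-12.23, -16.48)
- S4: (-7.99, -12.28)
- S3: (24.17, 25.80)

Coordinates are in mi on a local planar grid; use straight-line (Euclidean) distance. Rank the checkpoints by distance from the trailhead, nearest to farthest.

Distance from the trailhead at (-1.74, -6.24) to each:
S2 (-7.51, -5.50): 5.8 mi
S4 (-7.99, -12.28): 8.7 mi
S1 (-12.23, -16.48): 14.7 mi
S3 (24.17, 25.80): 41.2 mi

S2, S4, S1, S3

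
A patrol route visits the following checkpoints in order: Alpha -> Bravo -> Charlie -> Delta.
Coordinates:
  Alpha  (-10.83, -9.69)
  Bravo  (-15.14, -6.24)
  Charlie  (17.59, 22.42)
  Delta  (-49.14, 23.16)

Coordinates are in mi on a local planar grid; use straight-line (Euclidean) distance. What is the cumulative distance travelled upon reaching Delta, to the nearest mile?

116 mi

Leg distances:
Alpha→Bravo: 5.5 mi  (cumulative 5.5 mi)
Bravo→Charlie: 43.5 mi  (cumulative 49.0 mi)
Charlie→Delta: 66.7 mi  (cumulative 115.8 mi)
Cumulative distance at Delta ≈ 116 mi.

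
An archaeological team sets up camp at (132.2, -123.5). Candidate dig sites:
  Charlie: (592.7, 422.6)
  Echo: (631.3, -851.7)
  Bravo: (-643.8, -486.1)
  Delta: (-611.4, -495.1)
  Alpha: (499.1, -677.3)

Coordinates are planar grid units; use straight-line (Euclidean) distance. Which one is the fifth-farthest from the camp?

Distances from the camp ((132.2, -123.5)):
Echo: 882.8
Bravo: 856.5
Delta: 831.3
Charlie: 714.3
Alpha: 664.3
The fifth-farthest is Alpha at 664.3.

Alpha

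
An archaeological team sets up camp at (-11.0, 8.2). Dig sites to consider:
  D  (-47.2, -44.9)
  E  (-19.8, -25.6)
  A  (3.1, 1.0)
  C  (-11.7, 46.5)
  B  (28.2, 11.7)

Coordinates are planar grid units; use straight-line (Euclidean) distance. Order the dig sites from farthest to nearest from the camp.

D, B, C, E, A

Distance from the camp at (-11.0, 8.2) to each:
D (-47.2, -44.9): 64.3
B (28.2, 11.7): 39.4
C (-11.7, 46.5): 38.3
E (-19.8, -25.6): 34.9
A (3.1, 1.0): 15.8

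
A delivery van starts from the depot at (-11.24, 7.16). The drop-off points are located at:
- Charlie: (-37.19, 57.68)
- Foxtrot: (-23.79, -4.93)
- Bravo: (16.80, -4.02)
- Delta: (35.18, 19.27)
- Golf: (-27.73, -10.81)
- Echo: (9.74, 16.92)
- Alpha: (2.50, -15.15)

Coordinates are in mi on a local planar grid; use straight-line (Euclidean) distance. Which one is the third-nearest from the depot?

Golf

Distances from the depot ((-11.24, 7.16)):
Foxtrot: 17.4 mi
Echo: 23.1 mi
Golf: 24.4 mi
Alpha: 26.2 mi
Bravo: 30.2 mi
Delta: 48.0 mi
Charlie: 56.8 mi
The third-nearest is Golf at 24.4 mi.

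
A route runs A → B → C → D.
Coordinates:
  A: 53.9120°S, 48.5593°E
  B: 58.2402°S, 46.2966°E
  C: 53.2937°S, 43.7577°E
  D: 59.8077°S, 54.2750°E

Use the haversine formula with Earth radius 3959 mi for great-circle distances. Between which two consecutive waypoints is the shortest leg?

A–B

Leg distances:
A→B: 311.5 mi
B→C: 355.7 mi
C→D: 601.1 mi
The shortest leg is A–B at 311.5 mi.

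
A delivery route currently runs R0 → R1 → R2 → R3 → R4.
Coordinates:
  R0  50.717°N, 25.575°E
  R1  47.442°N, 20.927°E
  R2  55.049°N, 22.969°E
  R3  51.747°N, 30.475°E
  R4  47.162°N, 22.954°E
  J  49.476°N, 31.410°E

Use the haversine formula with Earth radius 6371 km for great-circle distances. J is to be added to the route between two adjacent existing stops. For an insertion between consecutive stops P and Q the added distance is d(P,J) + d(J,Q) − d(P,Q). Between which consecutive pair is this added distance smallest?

Added distance for inserting J between each consecutive pair:
R0–R1: 746.0 km
R1–R2: 790.9 km
R2–R3: 486.9 km
R3–R4: 192.1 km
Smallest added distance is 192.1 km, inserting between R3 and R4.

between R3 and R4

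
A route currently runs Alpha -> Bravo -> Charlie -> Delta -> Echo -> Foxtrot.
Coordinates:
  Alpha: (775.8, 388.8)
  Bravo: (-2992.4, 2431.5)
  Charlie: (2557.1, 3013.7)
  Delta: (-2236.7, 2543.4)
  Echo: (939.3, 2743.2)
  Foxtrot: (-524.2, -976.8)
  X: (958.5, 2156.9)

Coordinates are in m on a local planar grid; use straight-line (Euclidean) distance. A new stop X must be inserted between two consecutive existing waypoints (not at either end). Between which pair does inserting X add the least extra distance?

between Echo and Foxtrot

Added distance for inserting X between each consecutive pair:
Alpha–Bravo: 1451.7 m
Bravo–Charlie: 194.2 m
Charlie–Delta: 215.4 m
Delta–Echo: 622.8 m
Echo–Foxtrot: 55.9 m
Smallest added distance is 55.9 m, inserting between Echo and Foxtrot.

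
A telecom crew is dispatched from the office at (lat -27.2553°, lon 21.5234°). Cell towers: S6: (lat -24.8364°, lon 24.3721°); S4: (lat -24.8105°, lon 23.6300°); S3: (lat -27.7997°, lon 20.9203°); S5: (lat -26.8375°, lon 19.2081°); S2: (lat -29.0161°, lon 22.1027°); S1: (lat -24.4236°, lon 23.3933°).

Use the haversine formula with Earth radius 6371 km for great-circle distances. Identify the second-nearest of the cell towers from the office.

S2

Distances from the office ((lat -27.2553°, lon 21.5234°)):
S3: 84.9 km
S2: 203.9 km
S5: 233.9 km
S4: 343.8 km
S1: 366.3 km
S6: 391.6 km
The second-nearest is S2 at 203.9 km.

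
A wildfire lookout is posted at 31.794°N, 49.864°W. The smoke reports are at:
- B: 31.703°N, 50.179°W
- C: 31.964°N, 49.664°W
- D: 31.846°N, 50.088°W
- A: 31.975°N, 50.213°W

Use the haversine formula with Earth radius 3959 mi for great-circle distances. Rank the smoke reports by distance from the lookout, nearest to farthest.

Computing each great-circle distance from 31.794°N, 49.864°W:
D 31.846°N, 50.088°W: 13.6 mi
C 31.964°N, 49.664°W: 16.6 mi
B 31.703°N, 50.179°W: 19.5 mi
A 31.975°N, 50.213°W: 24.0 mi

D, C, B, A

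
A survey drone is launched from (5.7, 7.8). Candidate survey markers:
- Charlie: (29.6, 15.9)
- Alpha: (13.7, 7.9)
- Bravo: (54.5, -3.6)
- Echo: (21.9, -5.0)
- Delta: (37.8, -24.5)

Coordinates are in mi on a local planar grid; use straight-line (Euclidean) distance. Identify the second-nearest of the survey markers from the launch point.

Distance to each, sorted:
Alpha: 8.0 mi
Echo: 20.6 mi
Charlie: 25.2 mi
Delta: 45.5 mi
Bravo: 50.1 mi
The second-nearest is Echo at 20.6 mi.

Echo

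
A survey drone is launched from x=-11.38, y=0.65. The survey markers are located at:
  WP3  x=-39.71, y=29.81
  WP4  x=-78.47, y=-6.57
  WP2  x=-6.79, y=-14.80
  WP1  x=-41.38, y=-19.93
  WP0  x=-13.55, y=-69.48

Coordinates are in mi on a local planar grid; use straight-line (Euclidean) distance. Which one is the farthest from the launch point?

Distances from the launch point (x=-11.38, y=0.65):
WP0: 70.2 mi
WP4: 67.5 mi
WP3: 40.7 mi
WP1: 36.4 mi
WP2: 16.1 mi
The farthest is WP0 at 70.2 mi.

WP0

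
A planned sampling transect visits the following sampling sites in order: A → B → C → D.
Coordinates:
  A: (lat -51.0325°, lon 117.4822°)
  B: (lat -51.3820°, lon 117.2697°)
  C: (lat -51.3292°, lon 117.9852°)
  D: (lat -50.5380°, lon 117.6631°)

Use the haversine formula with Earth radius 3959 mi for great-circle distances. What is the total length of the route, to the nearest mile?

Leg distances:
A→B: 25.8 mi  (cumulative 25.8 mi)
B→C: 31.1 mi  (cumulative 56.9 mi)
C→D: 56.4 mi  (cumulative 113.4 mi)
Total route length ≈ 113 mi.

113 mi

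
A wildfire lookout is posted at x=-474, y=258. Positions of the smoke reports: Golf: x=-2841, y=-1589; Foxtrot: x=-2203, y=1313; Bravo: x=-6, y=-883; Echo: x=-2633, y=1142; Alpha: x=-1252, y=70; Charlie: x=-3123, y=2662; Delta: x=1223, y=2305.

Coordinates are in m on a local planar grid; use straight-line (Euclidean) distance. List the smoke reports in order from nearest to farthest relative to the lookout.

Alpha, Bravo, Foxtrot, Echo, Delta, Golf, Charlie

Computing each straight-line distance from x=-474, y=258:
Alpha x=-1252, y=70: 800.4 m
Bravo x=-6, y=-883: 1233.2 m
Foxtrot x=-2203, y=1313: 2025.5 m
Echo x=-2633, y=1142: 2333.0 m
Delta x=1223, y=2305: 2659.0 m
Golf x=-2841, y=-1589: 3002.3 m
Charlie x=-3123, y=2662: 3577.2 m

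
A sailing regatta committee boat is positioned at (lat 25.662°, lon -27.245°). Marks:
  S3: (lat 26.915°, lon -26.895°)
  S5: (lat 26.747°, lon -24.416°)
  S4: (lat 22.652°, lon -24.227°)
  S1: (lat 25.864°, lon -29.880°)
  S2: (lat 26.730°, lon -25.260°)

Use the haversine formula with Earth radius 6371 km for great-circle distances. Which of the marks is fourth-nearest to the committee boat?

Distances from the committee boat ((lat 25.662°, lon -27.245°)):
S3: 143.6 km
S2: 230.9 km
S1: 264.8 km
S5: 306.9 km
S4: 453.6 km
The fourth-nearest is S5 at 306.9 km.

S5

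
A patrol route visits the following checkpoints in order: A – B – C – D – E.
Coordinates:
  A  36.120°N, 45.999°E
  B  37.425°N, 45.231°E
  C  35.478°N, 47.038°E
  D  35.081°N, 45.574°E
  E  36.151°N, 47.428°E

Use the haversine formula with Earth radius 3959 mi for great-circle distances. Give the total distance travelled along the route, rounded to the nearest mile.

482 mi

Leg distances:
A→B: 99.7 mi  (cumulative 99.7 mi)
B→C: 167.9 mi  (cumulative 267.6 mi)
C→D: 87.0 mi  (cumulative 354.6 mi)
D→E: 127.7 mi  (cumulative 482.3 mi)
Total route length ≈ 482 mi.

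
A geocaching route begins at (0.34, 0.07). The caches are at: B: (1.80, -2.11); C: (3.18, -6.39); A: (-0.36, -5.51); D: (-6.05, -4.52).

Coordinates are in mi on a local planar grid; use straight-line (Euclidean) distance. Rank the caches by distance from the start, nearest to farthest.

B, A, C, D

Distances from the start:
B (1.80, -2.11): 2.6 mi
A (-0.36, -5.51): 5.6 mi
C (3.18, -6.39): 7.1 mi
D (-6.05, -4.52): 7.9 mi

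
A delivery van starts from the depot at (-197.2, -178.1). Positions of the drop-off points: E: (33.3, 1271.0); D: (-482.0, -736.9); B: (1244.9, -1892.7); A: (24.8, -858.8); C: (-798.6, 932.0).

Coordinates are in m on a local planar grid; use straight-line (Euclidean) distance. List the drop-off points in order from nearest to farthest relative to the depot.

Computing each straight-line distance from (-197.2, -178.1):
D (-482.0, -736.9): 627.2 m
A (24.8, -858.8): 716.0 m
C (-798.6, 932.0): 1262.5 m
E (33.3, 1271.0): 1467.3 m
B (1244.9, -1892.7): 2240.4 m

D, A, C, E, B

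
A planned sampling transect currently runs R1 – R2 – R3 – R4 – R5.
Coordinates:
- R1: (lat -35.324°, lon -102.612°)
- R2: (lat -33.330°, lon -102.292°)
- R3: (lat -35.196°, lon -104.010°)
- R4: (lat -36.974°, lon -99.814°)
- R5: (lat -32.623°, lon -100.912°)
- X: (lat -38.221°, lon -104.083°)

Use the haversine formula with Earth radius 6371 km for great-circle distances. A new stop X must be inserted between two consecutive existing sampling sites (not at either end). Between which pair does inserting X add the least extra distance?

between R3 and R4

Added distance for inserting X between each consecutive pair:
R1–R2: 691.4 km
R2–R3: 643.0 km
R3–R4: 311.5 km
R4–R5: 592.2 km
Smallest added distance is 311.5 km, inserting between R3 and R4.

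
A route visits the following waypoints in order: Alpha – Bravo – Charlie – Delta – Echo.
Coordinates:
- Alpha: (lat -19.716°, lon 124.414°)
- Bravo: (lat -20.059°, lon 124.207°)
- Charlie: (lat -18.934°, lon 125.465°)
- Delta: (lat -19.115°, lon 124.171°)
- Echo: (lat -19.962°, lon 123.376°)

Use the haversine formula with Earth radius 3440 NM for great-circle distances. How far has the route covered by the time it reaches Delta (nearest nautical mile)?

196 NM

Leg distances:
Alpha→Bravo: 23.7 NM  (cumulative 23.7 NM)
Bravo→Charlie: 98.1 NM  (cumulative 121.8 NM)
Charlie→Delta: 74.2 NM  (cumulative 196.1 NM)
Cumulative distance at Delta ≈ 196 NM.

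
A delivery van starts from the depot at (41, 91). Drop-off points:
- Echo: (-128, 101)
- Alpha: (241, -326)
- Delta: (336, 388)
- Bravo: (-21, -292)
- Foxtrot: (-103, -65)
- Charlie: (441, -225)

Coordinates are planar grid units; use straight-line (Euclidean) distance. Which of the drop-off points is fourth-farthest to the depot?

Distance to each, sorted:
Charlie: 509.8
Alpha: 462.5
Delta: 418.6
Bravo: 388.0
Foxtrot: 212.3
Echo: 169.3
The fourth-farthest is Bravo at 388.0.

Bravo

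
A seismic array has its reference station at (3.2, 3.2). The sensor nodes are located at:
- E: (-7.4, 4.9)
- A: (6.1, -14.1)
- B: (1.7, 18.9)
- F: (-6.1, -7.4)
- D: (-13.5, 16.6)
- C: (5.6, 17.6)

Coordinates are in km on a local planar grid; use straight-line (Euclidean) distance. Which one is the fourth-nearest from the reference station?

Distance to each, sorted:
E: 10.7 km
F: 14.1 km
C: 14.6 km
B: 15.8 km
A: 17.5 km
D: 21.4 km
The fourth-nearest is B at 15.8 km.

B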